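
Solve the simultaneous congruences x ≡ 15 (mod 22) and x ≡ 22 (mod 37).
59

Using Chinese Remainder Theorem:
M = 22 × 37 = 814
M1 = 37, M2 = 22
y1 = 37^(-1) mod 22 = 3
y2 = 22^(-1) mod 37 = 32
x = (15×37×3 + 22×22×32) mod 814 = 59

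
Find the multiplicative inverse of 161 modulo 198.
107

gcd(161, 198) = 1, so the inverse exists.
Extended Euclidean algorithm on (198, 161):
198 = 1 × 161 + 37  ⟹  37 = (1)·198 + (-1)·161
161 = 4 × 37 + 13  ⟹  13 = (-4)·198 + (5)·161
37 = 2 × 13 + 11  ⟹  11 = (9)·198 + (-11)·161
13 = 1 × 11 + 2  ⟹  2 = (-13)·198 + (16)·161
11 = 5 × 2 + 1  ⟹  1 = (74)·198 + (-91)·161
So (-91)·161 ≡ 1 (mod 198), i.e. 161^(-1) ≡ -91 ≡ 107 (mod 198).
Check: 161 × 107 = 17227 ≡ 1 (mod 198)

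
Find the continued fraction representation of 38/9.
[4; 4, 2]

Euclidean algorithm steps:
38 = 4 × 9 + 2
9 = 4 × 2 + 1
2 = 2 × 1 + 0
Continued fraction: [4; 4, 2]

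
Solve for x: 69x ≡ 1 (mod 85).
69

gcd(69, 85) = 1, so the inverse exists.
Extended Euclidean algorithm on (85, 69):
85 = 1 × 69 + 16  ⟹  16 = (1)·85 + (-1)·69
69 = 4 × 16 + 5  ⟹  5 = (-4)·85 + (5)·69
16 = 3 × 5 + 1  ⟹  1 = (13)·85 + (-16)·69
So (-16)·69 ≡ 1 (mod 85), i.e. 69^(-1) ≡ -16 ≡ 69 (mod 85).
Check: 69 × 69 = 4761 ≡ 1 (mod 85)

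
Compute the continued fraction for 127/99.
[1; 3, 1, 1, 6, 2]

Euclidean algorithm steps:
127 = 1 × 99 + 28
99 = 3 × 28 + 15
28 = 1 × 15 + 13
15 = 1 × 13 + 2
13 = 6 × 2 + 1
2 = 2 × 1 + 0
Continued fraction: [1; 3, 1, 1, 6, 2]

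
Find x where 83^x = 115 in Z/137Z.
120

Baby-step giant-step with step n = ⌈√137⌉ = 12.
Baby steps 83^j mod 137 (j:value) for j=0..11: 0:1, 1:83, 2:39, 3:86, 4:14, 5:66, 6:135, 7:108, 8:59, 9:102, 10:109, 11:5.
Giant-step multiplier: 83^(-12) ≡ 83^(136-12) = 83^124 ≡ 103 (mod 137).
Giant steps γ_i = 115·103^i mod 137: γ_0=115, γ_1=63, γ_2=50, γ_3=81, γ_4=123, γ_5=65, γ_6=119, γ_7=64, γ_8=16, γ_9=4, γ_10=1 (in table at j=0).
x = i·n + j = 10·12 + 0 = 120.
Check: 83^120 ≡ 115 (mod 137).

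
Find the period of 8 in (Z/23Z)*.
11

23 is prime, so ord(8) divides φ(23) = 22.
Divisors of 22: 1, 2, 11, 22.
Repeated squaring: 8^1 ≡ 8, 8^2 ≡ 18, 8^4 ≡ 2, 8^8 ≡ 4, 8^16 ≡ 16 (mod 23).
Test 8^d mod 23 for each divisor d in increasing order:
8^1 ≡ 8
8^2 ≡ 18
8^11 = 8^8·8^2·8^1 ≡ 1  ← first divisor giving 1
The order is 11.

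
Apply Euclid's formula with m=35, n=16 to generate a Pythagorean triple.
(969, 1120, 1481)

Euclid's formula: a = m² - n², b = 2mn, c = m² + n²
m = 35, n = 16
a = 35² - 16² = 1225 - 256 = 969
b = 2 × 35 × 16 = 1120
c = 35² + 16² = 1225 + 256 = 1481
Verification: 969² + 1120² = 938961 + 1254400 = 2193361 = 1481² ✓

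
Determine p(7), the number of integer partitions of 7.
15

p(n) counts ways to write n as a sum of positive integers (order ignored).
Examples: 7; 6 + 1; 5 + 2; 5 + 1 + 1; 4 + 3; ... (15 total)
p(7) = 15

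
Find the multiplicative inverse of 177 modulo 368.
289

gcd(177, 368) = 1, so the inverse exists.
Extended Euclidean algorithm on (368, 177):
368 = 2 × 177 + 14  ⟹  14 = (1)·368 + (-2)·177
177 = 12 × 14 + 9  ⟹  9 = (-12)·368 + (25)·177
14 = 1 × 9 + 5  ⟹  5 = (13)·368 + (-27)·177
9 = 1 × 5 + 4  ⟹  4 = (-25)·368 + (52)·177
5 = 1 × 4 + 1  ⟹  1 = (38)·368 + (-79)·177
So (-79)·177 ≡ 1 (mod 368), i.e. 177^(-1) ≡ -79 ≡ 289 (mod 368).
Check: 177 × 289 = 51153 ≡ 1 (mod 368)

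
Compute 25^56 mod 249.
169

Repeated squaring. Binary of 56 = 111000.
25^1 ≡ 25 (mod 249); 25^2 ≡ 127 (mod 249); 25^4 ≡ 193 (mod 249); 25^8 ≡ 148 (mod 249); 25^16 ≡ 241 (mod 249); 25^32 ≡ 64 (mod 249)
25^56 = 25^8 × 25^16 × 25^32 ≡ 169 (mod 249)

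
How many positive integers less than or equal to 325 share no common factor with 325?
240

325 = 5^2 × 13
φ(n) = n × ∏(1 - 1/p) for each prime p dividing n
φ(325) = 325 × (1 - 1/5) × (1 - 1/13) = 240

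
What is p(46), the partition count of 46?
105558

p(n) counts ways to write n as a sum of positive integers (order ignored).
Euler's pentagonal recurrence: p(k) = p(k-1) + p(k-2) - p(k-5) - p(k-7) + p(k-12) + p(k-15) - ... (offsets j(3j∓1)/2, signs ++--, p(0)=1, p(<0)=0).
DP table for k = 0..45: p(0)=1, p(1)=1, p(2)=2, p(3)=3, p(4)=5, p(5)=7, p(6)=11, p(7)=15, p(8)=22, p(9)=30, p(10)=42, p(11)=56, p(12)=77, p(13)=101, p(14)=135, p(15)=176, p(16)=231, p(17)=297, p(18)=385, p(19)=490, p(20)=627, p(21)=792, p(22)=1002, p(23)=1255, p(24)=1575, p(25)=1958, p(26)=2436, p(27)=3010, p(28)=3718, p(29)=4565, p(30)=5604, p(31)=6842, p(32)=8349, p(33)=10143, p(34)=12310, p(35)=14883, p(36)=17977, p(37)=21637, p(38)=26015, p(39)=31185, p(40)=37338, p(41)=44583, p(42)=53174, p(43)=63261, p(44)=75175, p(45)=89134.
Final step: p(46) = p(45) + p(44) - p(41) - p(39) + p(34) + p(31) - p(24) - p(20) + p(11) + p(6)
= 89134 + 75175 - 44583 - 31185 + 12310 + 6842 - 1575 - 627 + 56 + 11
= 105558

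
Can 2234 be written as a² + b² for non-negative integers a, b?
5² + 47² (a=5, b=47)

Factorization: 2234 = 2 × 1117
By Fermat: n is sum of two squares iff every prime p ≡ 3 (mod 4) appears to even power.
All primes ≡ 3 (mod 4) appear to even power.
Search a = 0, 1, 2, … for 2234 - a² a perfect square: first hit at a = 5: 2234 - 25 = 2209 = 47².
2234 = 5² + 47² = 25 + 2209 ✓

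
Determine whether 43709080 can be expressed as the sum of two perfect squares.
Not possible

Factorization: 43709080 = 2^3 × 5 × 103^3
By Fermat: n is sum of two squares iff every prime p ≡ 3 (mod 4) appears to even power.
Prime(s) ≡ 3 (mod 4) with odd exponent: [(103, 3)]
Therefore 43709080 cannot be expressed as a² + b².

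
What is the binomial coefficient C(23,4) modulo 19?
1

Using Lucas' theorem:
Write n=23 and k=4 in base 19:
n in base 19: [1, 4]
k in base 19: [0, 4]
C(23,4) mod 19 = ∏ C(n_i, k_i) mod 19
Digit binomials (mod 19): C(1,0) = 1; C(4,4) = 1
Product: 1 × 1 = 1 ≡ 1 (mod 19)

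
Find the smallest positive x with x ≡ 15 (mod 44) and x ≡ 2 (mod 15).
587

Using Chinese Remainder Theorem:
M = 44 × 15 = 660
M1 = 15, M2 = 44
y1 = 15^(-1) mod 44 = 3
y2 = 44^(-1) mod 15 = 14
x = (15×15×3 + 2×44×14) mod 660 = 587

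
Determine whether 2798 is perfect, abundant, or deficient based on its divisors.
deficient

Proper divisors of 2798: sum = 1 + 2 + 1399 = 1402
Since 1402 < 2798, 2798 is deficient.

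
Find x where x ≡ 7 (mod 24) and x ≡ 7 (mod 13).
7

Using Chinese Remainder Theorem:
M = 24 × 13 = 312
M1 = 13, M2 = 24
y1 = 13^(-1) mod 24 = 13
y2 = 24^(-1) mod 13 = 6
x = (7×13×13 + 7×24×6) mod 312 = 7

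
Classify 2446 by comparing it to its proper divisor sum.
deficient

Proper divisors of 2446: sum = 1 + 2 + 1223 = 1226
Since 1226 < 2446, 2446 is deficient.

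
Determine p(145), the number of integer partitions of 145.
24908858009

p(n) counts ways to write n as a sum of positive integers (order ignored).
Euler's pentagonal recurrence: p(k) = p(k-1) + p(k-2) - p(k-5) - p(k-7) + p(k-12) + p(k-15) - ... (offsets j(3j∓1)/2, signs ++--, p(0)=1, p(<0)=0).
DP table for k = 0..144: p(0)=1, p(1)=1, p(2)=2, p(3)=3, p(4)=5, p(5)=7, p(6)=11, p(7)=15, p(8)=22, p(9)=30, p(10)=42, p(11)=56, p(12)=77, p(13)=101, p(14)=135, p(15)=176, p(16)=231, p(17)=297, p(18)=385, p(19)=490, p(20)=627, p(21)=792, p(22)=1002, p(23)=1255, p(24)=1575, p(25)=1958, p(26)=2436, p(27)=3010, p(28)=3718, p(29)=4565, p(30)=5604, p(31)=6842, p(32)=8349, p(33)=10143, p(34)=12310, p(35)=14883, p(36)=17977, p(37)=21637, p(38)=26015, p(39)=31185, p(40)=37338, p(41)=44583, p(42)=53174, p(43)=63261, p(44)=75175, p(45)=89134, p(46)=105558, p(47)=124754, p(48)=147273, p(49)=173525, p(50)=204226, p(51)=239943, p(52)=281589, p(53)=329931, p(54)=386155, p(55)=451276, p(56)=526823, p(57)=614154, p(58)=715220, p(59)=831820, p(60)=966467, p(61)=1121505, p(62)=1300156, p(63)=1505499, p(64)=1741630, p(65)=2012558, p(66)=2323520, p(67)=2679689, p(68)=3087735, p(69)=3554345, p(70)=4087968, p(71)=4697205, p(72)=5392783, p(73)=6185689, p(74)=7089500, p(75)=8118264, p(76)=9289091, p(77)=10619863, p(78)=12132164, p(79)=13848650, p(80)=15796476, p(81)=18004327, p(82)=20506255, p(83)=23338469, p(84)=26543660, p(85)=30167357, p(86)=34262962, p(87)=38887673, p(88)=44108109, p(89)=49995925, p(90)=56634173, p(91)=64112359, p(92)=72533807, p(93)=82010177, p(94)=92669720, p(95)=104651419, p(96)=118114304, p(97)=133230930, p(98)=150198136, p(99)=169229875, p(100)=190569292, p(101)=214481126, p(102)=241265379, p(103)=271248950, p(104)=304801365, p(105)=342325709, p(106)=384276336, p(107)=431149389, p(108)=483502844, p(109)=541946240, p(110)=607163746, p(111)=679903203, p(112)=761002156, p(113)=851376628, p(114)=952050665, p(115)=1064144451, p(116)=1188908248, p(117)=1327710076, p(118)=1482074143, p(119)=1653668665, p(120)=1844349560, p(121)=2056148051, p(122)=2291320912, p(123)=2552338241, p(124)=2841940500, p(125)=3163127352, p(126)=3519222692, p(127)=3913864295, p(128)=4351078600, p(129)=4835271870, p(130)=5371315400, p(131)=5964539504, p(132)=6620830889, p(133)=7346629512, p(134)=8149040695, p(135)=9035836076, p(136)=10015581680, p(137)=11097645016, p(138)=12292341831, p(139)=13610949895, p(140)=15065878135, p(141)=16670689208, p(142)=18440293320, p(143)=20390982757, p(144)=22540654445.
Final step: p(145) = p(144) + p(143) - p(140) - p(138) + p(133) + p(130) - p(123) - p(119) + p(110) + p(105) - p(94) - p(88) + p(75) + p(68) - p(53) - p(45) + p(28) + p(19) - p(0)
= 22540654445 + 20390982757 - 15065878135 - 12292341831 + 7346629512 + 5371315400 - 2552338241 - 1653668665 + 607163746 + 342325709 - 92669720 - 44108109 + 8118264 + 3087735 - 329931 - 89134 + 3718 + 490 - 1
= 24908858009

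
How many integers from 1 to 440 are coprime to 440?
160

440 = 2^3 × 5 × 11
φ(n) = n × ∏(1 - 1/p) for each prime p dividing n
φ(440) = 440 × (1 - 1/2) × (1 - 1/5) × (1 - 1/11) = 160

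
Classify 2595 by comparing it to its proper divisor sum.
deficient

Proper divisors of 2595: sum = 1 + 3 + 5 + 15 + 173 + 519 + 865 = 1581
Since 1581 < 2595, 2595 is deficient.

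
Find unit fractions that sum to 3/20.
1/7 + 1/140

Greedy algorithm:
3/20: ceiling(20/3) = 7, use 1/7
1/140: ceiling(140/1) = 140, use 1/140
Result: 3/20 = 1/7 + 1/140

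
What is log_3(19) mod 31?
4

Baby-step giant-step with step n = ⌈√31⌉ = 6.
Baby steps 3^j mod 31 (j:value) for j=0..5: 0:1, 1:3, 2:9, 3:27, 4:19, 5:26.
h = 19 is already in the table at j=4, so x = 4.
Check: 3^4 ≡ 19 (mod 31).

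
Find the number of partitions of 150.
40853235313

p(n) counts ways to write n as a sum of positive integers (order ignored).
Euler's pentagonal recurrence: p(k) = p(k-1) + p(k-2) - p(k-5) - p(k-7) + p(k-12) + p(k-15) - ... (offsets j(3j∓1)/2, signs ++--, p(0)=1, p(<0)=0).
DP table for k = 0..149: p(0)=1, p(1)=1, p(2)=2, p(3)=3, p(4)=5, p(5)=7, p(6)=11, p(7)=15, p(8)=22, p(9)=30, p(10)=42, p(11)=56, p(12)=77, p(13)=101, p(14)=135, p(15)=176, p(16)=231, p(17)=297, p(18)=385, p(19)=490, p(20)=627, p(21)=792, p(22)=1002, p(23)=1255, p(24)=1575, p(25)=1958, p(26)=2436, p(27)=3010, p(28)=3718, p(29)=4565, p(30)=5604, p(31)=6842, p(32)=8349, p(33)=10143, p(34)=12310, p(35)=14883, p(36)=17977, p(37)=21637, p(38)=26015, p(39)=31185, p(40)=37338, p(41)=44583, p(42)=53174, p(43)=63261, p(44)=75175, p(45)=89134, p(46)=105558, p(47)=124754, p(48)=147273, p(49)=173525, p(50)=204226, p(51)=239943, p(52)=281589, p(53)=329931, p(54)=386155, p(55)=451276, p(56)=526823, p(57)=614154, p(58)=715220, p(59)=831820, p(60)=966467, p(61)=1121505, p(62)=1300156, p(63)=1505499, p(64)=1741630, p(65)=2012558, p(66)=2323520, p(67)=2679689, p(68)=3087735, p(69)=3554345, p(70)=4087968, p(71)=4697205, p(72)=5392783, p(73)=6185689, p(74)=7089500, p(75)=8118264, p(76)=9289091, p(77)=10619863, p(78)=12132164, p(79)=13848650, p(80)=15796476, p(81)=18004327, p(82)=20506255, p(83)=23338469, p(84)=26543660, p(85)=30167357, p(86)=34262962, p(87)=38887673, p(88)=44108109, p(89)=49995925, p(90)=56634173, p(91)=64112359, p(92)=72533807, p(93)=82010177, p(94)=92669720, p(95)=104651419, p(96)=118114304, p(97)=133230930, p(98)=150198136, p(99)=169229875, p(100)=190569292, p(101)=214481126, p(102)=241265379, p(103)=271248950, p(104)=304801365, p(105)=342325709, p(106)=384276336, p(107)=431149389, p(108)=483502844, p(109)=541946240, p(110)=607163746, p(111)=679903203, p(112)=761002156, p(113)=851376628, p(114)=952050665, p(115)=1064144451, p(116)=1188908248, p(117)=1327710076, p(118)=1482074143, p(119)=1653668665, p(120)=1844349560, p(121)=2056148051, p(122)=2291320912, p(123)=2552338241, p(124)=2841940500, p(125)=3163127352, p(126)=3519222692, p(127)=3913864295, p(128)=4351078600, p(129)=4835271870, p(130)=5371315400, p(131)=5964539504, p(132)=6620830889, p(133)=7346629512, p(134)=8149040695, p(135)=9035836076, p(136)=10015581680, p(137)=11097645016, p(138)=12292341831, p(139)=13610949895, p(140)=15065878135, p(141)=16670689208, p(142)=18440293320, p(143)=20390982757, p(144)=22540654445, p(145)=24908858009, p(146)=27517052599, p(147)=30388671978, p(148)=33549419497, p(149)=37027355200.
Final step: p(150) = p(149) + p(148) - p(145) - p(143) + p(138) + p(135) - p(128) - p(124) + p(115) + p(110) - p(99) - p(93) + p(80) + p(73) - p(58) - p(50) + p(33) + p(24) - p(5)
= 37027355200 + 33549419497 - 24908858009 - 20390982757 + 12292341831 + 9035836076 - 4351078600 - 2841940500 + 1064144451 + 607163746 - 169229875 - 82010177 + 15796476 + 6185689 - 715220 - 204226 + 10143 + 1575 - 7
= 40853235313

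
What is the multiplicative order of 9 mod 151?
25

151 is prime, so ord(9) divides φ(151) = 150.
Divisors of 150: 1, 2, 3, 5, 6, 10, 15, 25, 30, 50, 75, 150.
Repeated squaring: 9^1 ≡ 9, 9^2 ≡ 81, 9^4 ≡ 68, 9^8 ≡ 94, 9^16 ≡ 78, 9^32 ≡ 44, 9^64 ≡ 124, 9^128 ≡ 125 (mod 151).
Test 9^d mod 151 for each divisor d in increasing order:
9^1 ≡ 9
9^2 ≡ 81
9^3 = 9^2·9^1 ≡ 125
9^5 = 9^4·9^1 ≡ 8
9^6 = 9^4·9^2 ≡ 72
9^10 = 9^8·9^2 ≡ 64
9^15 = 9^8·9^4·9^2·9^1 ≡ 59
9^25 = 9^16·9^8·9^1 ≡ 1  ← first divisor giving 1
The order is 25.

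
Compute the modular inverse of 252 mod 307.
240

gcd(252, 307) = 1, so the inverse exists.
Extended Euclidean algorithm on (307, 252):
307 = 1 × 252 + 55  ⟹  55 = (1)·307 + (-1)·252
252 = 4 × 55 + 32  ⟹  32 = (-4)·307 + (5)·252
55 = 1 × 32 + 23  ⟹  23 = (5)·307 + (-6)·252
32 = 1 × 23 + 9  ⟹  9 = (-9)·307 + (11)·252
23 = 2 × 9 + 5  ⟹  5 = (23)·307 + (-28)·252
9 = 1 × 5 + 4  ⟹  4 = (-32)·307 + (39)·252
5 = 1 × 4 + 1  ⟹  1 = (55)·307 + (-67)·252
So (-67)·252 ≡ 1 (mod 307), i.e. 252^(-1) ≡ -67 ≡ 240 (mod 307).
Check: 252 × 240 = 60480 ≡ 1 (mod 307)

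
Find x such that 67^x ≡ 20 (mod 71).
50

Baby-step giant-step with step n = ⌈√71⌉ = 9.
Baby steps 67^j mod 71 (j:value) for j=0..8: 0:1, 1:67, 2:16, 3:7, 4:43, 5:41, 6:49, 7:17, 8:3.
Giant-step multiplier: 67^(-9) ≡ 67^(70-9) = 67^61 ≡ 65 (mod 71).
Giant steps γ_i = 20·65^i mod 71: γ_0=20, γ_1=22, γ_2=10, γ_3=11, γ_4=5, γ_5=41 (in table at j=5).
x = i·n + j = 5·9 + 5 = 50.
Check: 67^50 ≡ 20 (mod 71).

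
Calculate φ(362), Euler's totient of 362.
180

362 = 2 × 181
φ(n) = n × ∏(1 - 1/p) for each prime p dividing n
φ(362) = 362 × (1 - 1/2) × (1 - 1/181) = 180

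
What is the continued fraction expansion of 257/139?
[1; 1, 5, 1, 1, 1, 1, 1, 2]

Euclidean algorithm steps:
257 = 1 × 139 + 118
139 = 1 × 118 + 21
118 = 5 × 21 + 13
21 = 1 × 13 + 8
13 = 1 × 8 + 5
8 = 1 × 5 + 3
5 = 1 × 3 + 2
3 = 1 × 2 + 1
2 = 2 × 1 + 0
Continued fraction: [1; 1, 5, 1, 1, 1, 1, 1, 2]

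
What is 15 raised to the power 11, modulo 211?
197

Repeated squaring. Binary of 11 = 1011.
15^1 ≡ 15 (mod 211); 15^2 ≡ 14 (mod 211); 15^4 ≡ 196 (mod 211); 15^8 ≡ 14 (mod 211)
15^11 = 15^1 × 15^2 × 15^8 ≡ 197 (mod 211)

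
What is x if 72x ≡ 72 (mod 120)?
x ≡ 1 (mod 5)

gcd(72, 120) = 24, which divides 72, so solutions exist.
Divide through by 24: 3x ≡ 3 (mod 5).
Find 3^(-1) mod 5 by the extended Euclidean algorithm:
5 = 1 × 3 + 2  ⟹  2 = (1)·5 + (-1)·3
3 = 1 × 2 + 1  ⟹  1 = (-1)·5 + (2)·3
So (2)·3 ≡ 1 (mod 5), i.e. 3^(-1) ≡ 2 (mod 5).
x ≡ 2 × 3 = 6 ≡ 1 (mod 5).
Check: 72 × 1 = 72 ≡ 72 (mod 120).
x ≡ 1 (mod 5), giving 24 solutions mod 120.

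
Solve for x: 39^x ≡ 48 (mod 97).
82

Baby-step giant-step with step n = ⌈√97⌉ = 10.
Baby steps 39^j mod 97 (j:value) for j=0..9: 0:1, 1:39, 2:66, 3:52, 4:88, 5:37, 6:85, 7:17, 8:81, 9:55.
Giant-step multiplier: 39^(-10) ≡ 39^(96-10) = 39^86 ≡ 53 (mod 97).
Giant steps γ_i = 48·53^i mod 97: γ_0=48, γ_1=22, γ_2=2, γ_3=9, γ_4=89, γ_5=61, γ_6=32, γ_7=47, γ_8=66 (in table at j=2).
x = i·n + j = 8·10 + 2 = 82.
Check: 39^82 ≡ 48 (mod 97).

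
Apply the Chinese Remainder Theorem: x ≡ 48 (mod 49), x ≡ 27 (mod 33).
489

Using Chinese Remainder Theorem:
M = 49 × 33 = 1617
M1 = 33, M2 = 49
y1 = 33^(-1) mod 49 = 3
y2 = 49^(-1) mod 33 = 31
x = (48×33×3 + 27×49×31) mod 1617 = 489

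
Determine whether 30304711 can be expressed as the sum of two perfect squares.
Not possible

Factorization: 30304711 = 53 × 83^3
By Fermat: n is sum of two squares iff every prime p ≡ 3 (mod 4) appears to even power.
Prime(s) ≡ 3 (mod 4) with odd exponent: [(83, 3)]
Therefore 30304711 cannot be expressed as a² + b².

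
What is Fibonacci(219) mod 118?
56

Matrix identity: Q^n = [[F_(n+1), F_n], [F_n, F_(n-1)]] with Q = [[1,1],[1,0]].
n = 219 = 11011011₂. Square-and-multiply, entries mod 118:
Q^1 = [[1,1],[1,0]]
Q^3 = (Q^1)²·Q = [[3,2],[2,1]]
Q^6 = (Q^3)² = [[13,8],[8,5]]
Q^13 = (Q^6)²·Q = [[23,115],[115,26]]
Q^27 = (Q^13)²·Q = [[37,66],[66,89]]
Q^54 = (Q^27)² = [[61,56],[56,5]]
Q^109 = (Q^54)²·Q = [[51,13],[13,38]]
Q^219 = (Q^109)²·Q = [[33,56],[56,95]]
F_219 mod 118 = Q^219[0][1] = 56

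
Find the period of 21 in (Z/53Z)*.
52

53 is prime, so ord(21) divides φ(53) = 52.
Divisors of 52: 1, 2, 4, 13, 26, 52.
Repeated squaring: 21^1 ≡ 21, 21^2 ≡ 17, 21^4 ≡ 24, 21^8 ≡ 46, 21^16 ≡ 49, 21^32 ≡ 16 (mod 53).
Test 21^d mod 53 for each divisor d in increasing order:
21^1 ≡ 21
21^2 ≡ 17
21^4 ≡ 24
21^13 = 21^8·21^4·21^1 ≡ 23
21^26 = 21^16·21^8·21^2 ≡ 52
21^52 = 21^32·21^16·21^4 ≡ 1  ← first divisor giving 1
The order is 52.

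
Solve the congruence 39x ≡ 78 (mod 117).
x ≡ 2 (mod 3)

gcd(39, 117) = 39, which divides 78, so solutions exist.
Divide through by 39: x ≡ 2 (mod 3).
The coefficient of x is now 1, so x ≡ 2 (mod 3).
Check: 39 × 2 = 78 ≡ 78 (mod 117).
x ≡ 2 (mod 3), giving 39 solutions mod 117.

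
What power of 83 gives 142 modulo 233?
144

Baby-step giant-step with step n = ⌈√233⌉ = 16.
Baby steps 83^j mod 233 (j:value) for j=0..15: 0:1, 1:83, 2:132, 3:5, 4:182, 5:194, 6:25, 7:211, 8:38, 9:125, 10:123, 11:190, 12:159, 13:149, 14:18, 15:96.
Giant-step multiplier: 83^(-16) ≡ 83^(232-16) = 83^216 ≡ 76 (mod 233).
Giant steps γ_i = 142·76^i mod 233: γ_0=142, γ_1=74, γ_2=32, γ_3=102, γ_4=63, γ_5=128, γ_6=175, γ_7=19, γ_8=46, γ_9=1 (in table at j=0).
x = i·n + j = 9·16 + 0 = 144.
Check: 83^144 ≡ 142 (mod 233).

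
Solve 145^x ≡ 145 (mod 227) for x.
1

Baby-step giant-step with step n = ⌈√227⌉ = 16.
Baby steps 145^j mod 227 (j:value) for j=0..15: 0:1, 1:145, 2:141, 3:15, 4:132, 5:72, 6:225, 7:164, 8:172, 9:197, 10:190, 11:83, 12:4, 13:126, 14:110, 15:60.
h = 145 is already in the table at j=1, so x = 1.
Check: 145^1 ≡ 145 (mod 227).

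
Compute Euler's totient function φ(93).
60

93 = 3 × 31
φ(n) = n × ∏(1 - 1/p) for each prime p dividing n
φ(93) = 93 × (1 - 1/3) × (1 - 1/31) = 60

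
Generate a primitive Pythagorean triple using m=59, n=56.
(345, 6608, 6617)

Euclid's formula: a = m² - n², b = 2mn, c = m² + n²
m = 59, n = 56
a = 59² - 56² = 3481 - 3136 = 345
b = 2 × 59 × 56 = 6608
c = 59² + 56² = 3481 + 3136 = 6617
Verification: 345² + 6608² = 119025 + 43665664 = 43784689 = 6617² ✓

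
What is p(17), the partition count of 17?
297

p(n) counts ways to write n as a sum of positive integers (order ignored).
Euler's pentagonal recurrence: p(k) = p(k-1) + p(k-2) - p(k-5) - p(k-7) + p(k-12) + p(k-15) - ... (offsets j(3j∓1)/2, signs ++--, p(0)=1, p(<0)=0).
DP table for k = 0..16: p(0)=1, p(1)=1, p(2)=2, p(3)=3, p(4)=5, p(5)=7, p(6)=11, p(7)=15, p(8)=22, p(9)=30, p(10)=42, p(11)=56, p(12)=77, p(13)=101, p(14)=135, p(15)=176, p(16)=231.
Final step: p(17) = p(16) + p(15) - p(12) - p(10) + p(5) + p(2)
= 231 + 176 - 77 - 42 + 7 + 2
= 297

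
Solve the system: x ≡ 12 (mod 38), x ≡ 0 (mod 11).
88

Using Chinese Remainder Theorem:
M = 38 × 11 = 418
M1 = 11, M2 = 38
y1 = 11^(-1) mod 38 = 7
y2 = 38^(-1) mod 11 = 9
x = (12×11×7 + 0×38×9) mod 418 = 88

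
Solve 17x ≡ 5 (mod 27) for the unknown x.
x ≡ 13 (mod 27)

gcd(17, 27) = 1, which divides 5, so solutions exist.
Find 17^(-1) mod 27 by the extended Euclidean algorithm:
27 = 1 × 17 + 10  ⟹  10 = (1)·27 + (-1)·17
17 = 1 × 10 + 7  ⟹  7 = (-1)·27 + (2)·17
10 = 1 × 7 + 3  ⟹  3 = (2)·27 + (-3)·17
7 = 2 × 3 + 1  ⟹  1 = (-5)·27 + (8)·17
So (8)·17 ≡ 1 (mod 27), i.e. 17^(-1) ≡ 8 (mod 27).
x ≡ 8 × 5 = 40 ≡ 13 (mod 27).
Check: 17 × 13 = 221 ≡ 5 (mod 27).
Unique solution: x ≡ 13 (mod 27)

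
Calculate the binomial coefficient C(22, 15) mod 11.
0

Using Lucas' theorem:
Write n=22 and k=15 in base 11:
n in base 11: [2, 0]
k in base 11: [1, 4]
C(22,15) mod 11 = ∏ C(n_i, k_i) mod 11
Digit binomials (mod 11): C(2,1) = 2; C(0,4) = 0 (k_i > n_i)
Product: 2 × 0 = 0 ≡ 0 (mod 11)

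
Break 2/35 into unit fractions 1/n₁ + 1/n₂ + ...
1/18 + 1/630

Greedy algorithm:
2/35: ceiling(35/2) = 18, use 1/18
1/630: ceiling(630/1) = 630, use 1/630
Result: 2/35 = 1/18 + 1/630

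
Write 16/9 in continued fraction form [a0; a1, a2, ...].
[1; 1, 3, 2]

Euclidean algorithm steps:
16 = 1 × 9 + 7
9 = 1 × 7 + 2
7 = 3 × 2 + 1
2 = 2 × 1 + 0
Continued fraction: [1; 1, 3, 2]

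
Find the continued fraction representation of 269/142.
[1; 1, 8, 2, 7]

Euclidean algorithm steps:
269 = 1 × 142 + 127
142 = 1 × 127 + 15
127 = 8 × 15 + 7
15 = 2 × 7 + 1
7 = 7 × 1 + 0
Continued fraction: [1; 1, 8, 2, 7]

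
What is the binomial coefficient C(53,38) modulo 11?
9

Using Lucas' theorem:
Write n=53 and k=38 in base 11:
n in base 11: [4, 9]
k in base 11: [3, 5]
C(53,38) mod 11 = ∏ C(n_i, k_i) mod 11
Digit binomials (mod 11): C(4,3) = 4; C(9,5) = 126 ≡ 5
Product: 4 × 5 = 20 ≡ 9 (mod 11)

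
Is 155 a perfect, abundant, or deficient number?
deficient

Proper divisors of 155: sum = 1 + 5 + 31 = 37
Since 37 < 155, 155 is deficient.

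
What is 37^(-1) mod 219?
148

gcd(37, 219) = 1, so the inverse exists.
Extended Euclidean algorithm on (219, 37):
219 = 5 × 37 + 34  ⟹  34 = (1)·219 + (-5)·37
37 = 1 × 34 + 3  ⟹  3 = (-1)·219 + (6)·37
34 = 11 × 3 + 1  ⟹  1 = (12)·219 + (-71)·37
So (-71)·37 ≡ 1 (mod 219), i.e. 37^(-1) ≡ -71 ≡ 148 (mod 219).
Check: 37 × 148 = 5476 ≡ 1 (mod 219)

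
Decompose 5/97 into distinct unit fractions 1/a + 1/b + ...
1/20 + 1/647 + 1/1255180

Greedy algorithm:
5/97: ceiling(97/5) = 20, use 1/20
3/1940: ceiling(1940/3) = 647, use 1/647
1/1255180: ceiling(1255180/1) = 1255180, use 1/1255180
Result: 5/97 = 1/20 + 1/647 + 1/1255180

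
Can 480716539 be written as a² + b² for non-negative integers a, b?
Not possible

Factorization: 480716539 = 61 × 199^3
By Fermat: n is sum of two squares iff every prime p ≡ 3 (mod 4) appears to even power.
Prime(s) ≡ 3 (mod 4) with odd exponent: [(199, 3)]
Therefore 480716539 cannot be expressed as a² + b².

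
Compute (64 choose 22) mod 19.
10

Using Lucas' theorem:
Write n=64 and k=22 in base 19:
n in base 19: [3, 7]
k in base 19: [1, 3]
C(64,22) mod 19 = ∏ C(n_i, k_i) mod 19
Digit binomials (mod 19): C(3,1) = 3; C(7,3) = 35 ≡ 16
Product: 3 × 16 = 48 ≡ 10 (mod 19)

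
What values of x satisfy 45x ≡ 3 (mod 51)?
x ≡ 8 (mod 17)

gcd(45, 51) = 3, which divides 3, so solutions exist.
Divide through by 3: 15x ≡ 1 (mod 17).
Find 15^(-1) mod 17 by the extended Euclidean algorithm:
17 = 1 × 15 + 2  ⟹  2 = (1)·17 + (-1)·15
15 = 7 × 2 + 1  ⟹  1 = (-7)·17 + (8)·15
So (8)·15 ≡ 1 (mod 17), i.e. 15^(-1) ≡ 8 (mod 17).
x ≡ 8 × 1 = 8 ≡ 8 (mod 17).
Check: 45 × 8 = 360 ≡ 3 (mod 51).
x ≡ 8 (mod 17), giving 3 solutions mod 51.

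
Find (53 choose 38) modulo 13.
0

Using Lucas' theorem:
Write n=53 and k=38 in base 13:
n in base 13: [4, 1]
k in base 13: [2, 12]
C(53,38) mod 13 = ∏ C(n_i, k_i) mod 13
Digit binomials (mod 13): C(4,2) = 6; C(1,12) = 0 (k_i > n_i)
Product: 6 × 0 = 0 ≡ 0 (mod 13)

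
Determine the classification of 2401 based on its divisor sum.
deficient

Proper divisors of 2401: sum = 1 + 7 + 49 + 343 = 400
Since 400 < 2401, 2401 is deficient.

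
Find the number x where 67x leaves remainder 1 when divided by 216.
187

gcd(67, 216) = 1, so the inverse exists.
Extended Euclidean algorithm on (216, 67):
216 = 3 × 67 + 15  ⟹  15 = (1)·216 + (-3)·67
67 = 4 × 15 + 7  ⟹  7 = (-4)·216 + (13)·67
15 = 2 × 7 + 1  ⟹  1 = (9)·216 + (-29)·67
So (-29)·67 ≡ 1 (mod 216), i.e. 67^(-1) ≡ -29 ≡ 187 (mod 216).
Check: 67 × 187 = 12529 ≡ 1 (mod 216)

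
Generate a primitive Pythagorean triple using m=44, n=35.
(711, 3080, 3161)

Euclid's formula: a = m² - n², b = 2mn, c = m² + n²
m = 44, n = 35
a = 44² - 35² = 1936 - 1225 = 711
b = 2 × 44 × 35 = 3080
c = 44² + 35² = 1936 + 1225 = 3161
Verification: 711² + 3080² = 505521 + 9486400 = 9991921 = 3161² ✓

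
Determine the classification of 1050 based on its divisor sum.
abundant

Proper divisors of 1050: sum = 1 + 2 + 3 + 5 + 6 + 7 + 10 + 14 + ... + 175 + 210 + 350 + 525 (23 divisors) = 1926
Since 1926 > 1050, 1050 is abundant.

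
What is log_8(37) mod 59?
57

Baby-step giant-step with step n = ⌈√59⌉ = 8.
Baby steps 8^j mod 59 (j:value) for j=0..7: 0:1, 1:8, 2:5, 3:40, 4:25, 5:23, 6:7, 7:56.
Giant-step multiplier: 8^(-8) ≡ 8^(58-8) = 8^50 ≡ 27 (mod 59).
Giant steps γ_i = 37·27^i mod 59: γ_0=37, γ_1=55, γ_2=10, γ_3=34, γ_4=33, γ_5=6, γ_6=44, γ_7=8 (in table at j=1).
x = i·n + j = 7·8 + 1 = 57.
Check: 8^57 ≡ 37 (mod 59).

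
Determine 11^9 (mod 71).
61

Repeated squaring. Binary of 9 = 1001.
11^1 ≡ 11 (mod 71); 11^2 ≡ 50 (mod 71); 11^4 ≡ 15 (mod 71); 11^8 ≡ 12 (mod 71)
11^9 = 11^1 × 11^8 ≡ 61 (mod 71)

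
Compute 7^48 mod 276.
193

Repeated squaring. Binary of 48 = 110000.
7^1 ≡ 7 (mod 276); 7^2 ≡ 49 (mod 276); 7^4 ≡ 193 (mod 276); 7^8 ≡ 265 (mod 276); 7^16 ≡ 121 (mod 276); 7^32 ≡ 13 (mod 276)
7^48 = 7^16 × 7^32 ≡ 193 (mod 276)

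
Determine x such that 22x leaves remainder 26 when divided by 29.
x ≡ 17 (mod 29)

gcd(22, 29) = 1, which divides 26, so solutions exist.
Find 22^(-1) mod 29 by the extended Euclidean algorithm:
29 = 1 × 22 + 7  ⟹  7 = (1)·29 + (-1)·22
22 = 3 × 7 + 1  ⟹  1 = (-3)·29 + (4)·22
So (4)·22 ≡ 1 (mod 29), i.e. 22^(-1) ≡ 4 (mod 29).
x ≡ 4 × 26 = 104 ≡ 17 (mod 29).
Check: 22 × 17 = 374 ≡ 26 (mod 29).
Unique solution: x ≡ 17 (mod 29)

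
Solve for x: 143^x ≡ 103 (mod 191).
126

Baby-step giant-step with step n = ⌈√191⌉ = 14.
Baby steps 143^j mod 191 (j:value) for j=0..13: 0:1, 1:143, 2:12, 3:188, 4:144, 5:155, 6:9, 7:141, 8:108, 9:164, 10:150, 11:58, 12:81, 13:123.
Giant-step multiplier: 143^(-14) ≡ 143^(190-14) = 143^176 ≡ 45 (mod 191).
Giant steps γ_i = 103·45^i mod 191: γ_0=103, γ_1=51, γ_2=3, γ_3=135, γ_4=154, γ_5=54, γ_6=138, γ_7=98, γ_8=17, γ_9=1 (in table at j=0).
x = i·n + j = 9·14 + 0 = 126.
Check: 143^126 ≡ 103 (mod 191).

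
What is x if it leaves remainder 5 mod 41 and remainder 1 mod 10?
251

Using Chinese Remainder Theorem:
M = 41 × 10 = 410
M1 = 10, M2 = 41
y1 = 10^(-1) mod 41 = 37
y2 = 41^(-1) mod 10 = 1
x = (5×10×37 + 1×41×1) mod 410 = 251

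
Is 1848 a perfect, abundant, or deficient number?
abundant

Proper divisors of 1848: sum = 1 + 2 + 3 + 4 + 6 + 7 + 8 + 11 + ... + 308 + 462 + 616 + 924 (31 divisors) = 3912
Since 3912 > 1848, 1848 is abundant.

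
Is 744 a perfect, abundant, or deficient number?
abundant

Proper divisors of 744: sum = 1 + 2 + 3 + 4 + 6 + 8 + 12 + 24 + 31 + 62 + 93 + 124 + 186 + 248 + 372 = 1176
Since 1176 > 744, 744 is abundant.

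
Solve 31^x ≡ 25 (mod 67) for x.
54

Baby-step giant-step with step n = ⌈√67⌉ = 9.
Baby steps 31^j mod 67 (j:value) for j=0..8: 0:1, 1:31, 2:23, 3:43, 4:60, 5:51, 6:40, 7:34, 8:49.
Giant-step multiplier: 31^(-9) ≡ 31^(66-9) = 31^57 ≡ 3 (mod 67).
Giant steps γ_i = 25·3^i mod 67: γ_0=25, γ_1=8, γ_2=24, γ_3=5, γ_4=15, γ_5=45, γ_6=1 (in table at j=0).
x = i·n + j = 6·9 + 0 = 54.
Check: 31^54 ≡ 25 (mod 67).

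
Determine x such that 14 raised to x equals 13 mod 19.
11

Baby-step giant-step with step n = ⌈√19⌉ = 5.
Baby steps 14^j mod 19 (j:value) for j=0..4: 0:1, 1:14, 2:6, 3:8, 4:17.
Giant-step multiplier: 14^(-5) ≡ 14^(18-5) = 14^13 ≡ 2 (mod 19).
Giant steps γ_i = 13·2^i mod 19: γ_0=13, γ_1=7, γ_2=14 (in table at j=1).
x = i·n + j = 2·5 + 1 = 11.
Check: 14^11 ≡ 13 (mod 19).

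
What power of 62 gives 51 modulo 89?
17

Baby-step giant-step with step n = ⌈√89⌉ = 10.
Baby steps 62^j mod 89 (j:value) for j=0..9: 0:1, 1:62, 2:17, 3:75, 4:22, 5:29, 6:18, 7:48, 8:39, 9:15.
Giant-step multiplier: 62^(-10) ≡ 62^(88-10) = 62^78 ≡ 69 (mod 89).
Giant steps γ_i = 51·69^i mod 89: γ_0=51, γ_1=48 (in table at j=7).
x = i·n + j = 1·10 + 7 = 17.
Check: 62^17 ≡ 51 (mod 89).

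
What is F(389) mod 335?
94

Matrix identity: Q^n = [[F_(n+1), F_n], [F_n, F_(n-1)]] with Q = [[1,1],[1,0]].
n = 389 = 110000101₂. Square-and-multiply, entries mod 335:
Q^1 = [[1,1],[1,0]]
Q^3 = (Q^1)²·Q = [[3,2],[2,1]]
Q^6 = (Q^3)² = [[13,8],[8,5]]
Q^12 = (Q^6)² = [[233,144],[144,89]]
Q^24 = (Q^12)² = [[320,138],[138,182]]
Q^48 = (Q^24)² = [[174,266],[266,243]]
Q^97 = (Q^48)²·Q = [[234,197],[197,37]]
Q^194 = (Q^97)² = [[100,122],[122,313]]
Q^389 = (Q^194)²·Q = [[230,94],[94,136]]
F_389 mod 335 = Q^389[0][1] = 94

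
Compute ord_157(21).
156

157 is prime, so ord(21) divides φ(157) = 156.
Divisors of 156: 1, 2, 3, 4, 6, 12, 13, 26, 39, 52, 78, 156.
Repeated squaring: 21^1 ≡ 21, 21^2 ≡ 127, 21^4 ≡ 115, 21^8 ≡ 37, 21^16 ≡ 113, 21^32 ≡ 52, 21^64 ≡ 35, 21^128 ≡ 126 (mod 157).
Test 21^d mod 157 for each divisor d in increasing order:
21^1 ≡ 21
21^2 ≡ 127
21^3 = 21^2·21^1 ≡ 155
21^4 ≡ 115
21^6 = 21^4·21^2 ≡ 4
21^12 = 21^8·21^4 ≡ 16
21^13 = 21^8·21^4·21^1 ≡ 22
21^26 = 21^16·21^8·21^2 ≡ 13
21^39 = 21^32·21^4·21^2·21^1 ≡ 129
21^52 = 21^32·21^16·21^4 ≡ 12
21^78 = 21^64·21^8·21^4·21^2 ≡ 156
21^156 = 21^128·21^16·21^8·21^4 ≡ 1  ← first divisor giving 1
The order is 156.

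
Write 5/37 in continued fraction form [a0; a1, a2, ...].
[0; 7, 2, 2]

Euclidean algorithm steps:
5 = 0 × 37 + 5
37 = 7 × 5 + 2
5 = 2 × 2 + 1
2 = 2 × 1 + 0
Continued fraction: [0; 7, 2, 2]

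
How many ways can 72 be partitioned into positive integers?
5392783

p(n) counts ways to write n as a sum of positive integers (order ignored).
Euler's pentagonal recurrence: p(k) = p(k-1) + p(k-2) - p(k-5) - p(k-7) + p(k-12) + p(k-15) - ... (offsets j(3j∓1)/2, signs ++--, p(0)=1, p(<0)=0).
DP table for k = 0..71: p(0)=1, p(1)=1, p(2)=2, p(3)=3, p(4)=5, p(5)=7, p(6)=11, p(7)=15, p(8)=22, p(9)=30, p(10)=42, p(11)=56, p(12)=77, p(13)=101, p(14)=135, p(15)=176, p(16)=231, p(17)=297, p(18)=385, p(19)=490, p(20)=627, p(21)=792, p(22)=1002, p(23)=1255, p(24)=1575, p(25)=1958, p(26)=2436, p(27)=3010, p(28)=3718, p(29)=4565, p(30)=5604, p(31)=6842, p(32)=8349, p(33)=10143, p(34)=12310, p(35)=14883, p(36)=17977, p(37)=21637, p(38)=26015, p(39)=31185, p(40)=37338, p(41)=44583, p(42)=53174, p(43)=63261, p(44)=75175, p(45)=89134, p(46)=105558, p(47)=124754, p(48)=147273, p(49)=173525, p(50)=204226, p(51)=239943, p(52)=281589, p(53)=329931, p(54)=386155, p(55)=451276, p(56)=526823, p(57)=614154, p(58)=715220, p(59)=831820, p(60)=966467, p(61)=1121505, p(62)=1300156, p(63)=1505499, p(64)=1741630, p(65)=2012558, p(66)=2323520, p(67)=2679689, p(68)=3087735, p(69)=3554345, p(70)=4087968, p(71)=4697205.
Final step: p(72) = p(71) + p(70) - p(67) - p(65) + p(60) + p(57) - p(50) - p(46) + p(37) + p(32) - p(21) - p(15) + p(2)
= 4697205 + 4087968 - 2679689 - 2012558 + 966467 + 614154 - 204226 - 105558 + 21637 + 8349 - 792 - 176 + 2
= 5392783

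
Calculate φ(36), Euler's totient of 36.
12

36 = 2^2 × 3^2
φ(n) = n × ∏(1 - 1/p) for each prime p dividing n
φ(36) = 36 × (1 - 1/2) × (1 - 1/3) = 12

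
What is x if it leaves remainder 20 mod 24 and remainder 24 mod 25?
524

Using Chinese Remainder Theorem:
M = 24 × 25 = 600
M1 = 25, M2 = 24
y1 = 25^(-1) mod 24 = 1
y2 = 24^(-1) mod 25 = 24
x = (20×25×1 + 24×24×24) mod 600 = 524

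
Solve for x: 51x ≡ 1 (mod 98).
25

gcd(51, 98) = 1, so the inverse exists.
Extended Euclidean algorithm on (98, 51):
98 = 1 × 51 + 47  ⟹  47 = (1)·98 + (-1)·51
51 = 1 × 47 + 4  ⟹  4 = (-1)·98 + (2)·51
47 = 11 × 4 + 3  ⟹  3 = (12)·98 + (-23)·51
4 = 1 × 3 + 1  ⟹  1 = (-13)·98 + (25)·51
So (25)·51 ≡ 1 (mod 98), i.e. 51^(-1) ≡ 25 (mod 98).
Check: 51 × 25 = 1275 ≡ 1 (mod 98)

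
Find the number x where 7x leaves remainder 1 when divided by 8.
7

gcd(7, 8) = 1, so the inverse exists.
Extended Euclidean algorithm on (8, 7):
8 = 1 × 7 + 1  ⟹  1 = (1)·8 + (-1)·7
So (-1)·7 ≡ 1 (mod 8), i.e. 7^(-1) ≡ -1 ≡ 7 (mod 8).
Check: 7 × 7 = 49 ≡ 1 (mod 8)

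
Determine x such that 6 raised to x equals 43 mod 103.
55

Baby-step giant-step with step n = ⌈√103⌉ = 11.
Baby steps 6^j mod 103 (j:value) for j=0..10: 0:1, 1:6, 2:36, 3:10, 4:60, 5:51, 6:100, 7:85, 8:98, 9:73, 10:26.
Giant-step multiplier: 6^(-11) ≡ 6^(102-11) = 6^91 ≡ 35 (mod 103).
Giant steps γ_i = 43·35^i mod 103: γ_0=43, γ_1=63, γ_2=42, γ_3=28, γ_4=53, γ_5=1 (in table at j=0).
x = i·n + j = 5·11 + 0 = 55.
Check: 6^55 ≡ 43 (mod 103).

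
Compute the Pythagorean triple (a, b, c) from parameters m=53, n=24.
(2233, 2544, 3385)

Euclid's formula: a = m² - n², b = 2mn, c = m² + n²
m = 53, n = 24
a = 53² - 24² = 2809 - 576 = 2233
b = 2 × 53 × 24 = 2544
c = 53² + 24² = 2809 + 576 = 3385
Verification: 2233² + 2544² = 4986289 + 6471936 = 11458225 = 3385² ✓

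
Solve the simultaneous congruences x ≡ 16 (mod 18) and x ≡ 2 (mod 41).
412

Using Chinese Remainder Theorem:
M = 18 × 41 = 738
M1 = 41, M2 = 18
y1 = 41^(-1) mod 18 = 11
y2 = 18^(-1) mod 41 = 16
x = (16×41×11 + 2×18×16) mod 738 = 412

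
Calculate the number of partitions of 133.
7346629512

p(n) counts ways to write n as a sum of positive integers (order ignored).
Euler's pentagonal recurrence: p(k) = p(k-1) + p(k-2) - p(k-5) - p(k-7) + p(k-12) + p(k-15) - ... (offsets j(3j∓1)/2, signs ++--, p(0)=1, p(<0)=0).
DP table for k = 0..132: p(0)=1, p(1)=1, p(2)=2, p(3)=3, p(4)=5, p(5)=7, p(6)=11, p(7)=15, p(8)=22, p(9)=30, p(10)=42, p(11)=56, p(12)=77, p(13)=101, p(14)=135, p(15)=176, p(16)=231, p(17)=297, p(18)=385, p(19)=490, p(20)=627, p(21)=792, p(22)=1002, p(23)=1255, p(24)=1575, p(25)=1958, p(26)=2436, p(27)=3010, p(28)=3718, p(29)=4565, p(30)=5604, p(31)=6842, p(32)=8349, p(33)=10143, p(34)=12310, p(35)=14883, p(36)=17977, p(37)=21637, p(38)=26015, p(39)=31185, p(40)=37338, p(41)=44583, p(42)=53174, p(43)=63261, p(44)=75175, p(45)=89134, p(46)=105558, p(47)=124754, p(48)=147273, p(49)=173525, p(50)=204226, p(51)=239943, p(52)=281589, p(53)=329931, p(54)=386155, p(55)=451276, p(56)=526823, p(57)=614154, p(58)=715220, p(59)=831820, p(60)=966467, p(61)=1121505, p(62)=1300156, p(63)=1505499, p(64)=1741630, p(65)=2012558, p(66)=2323520, p(67)=2679689, p(68)=3087735, p(69)=3554345, p(70)=4087968, p(71)=4697205, p(72)=5392783, p(73)=6185689, p(74)=7089500, p(75)=8118264, p(76)=9289091, p(77)=10619863, p(78)=12132164, p(79)=13848650, p(80)=15796476, p(81)=18004327, p(82)=20506255, p(83)=23338469, p(84)=26543660, p(85)=30167357, p(86)=34262962, p(87)=38887673, p(88)=44108109, p(89)=49995925, p(90)=56634173, p(91)=64112359, p(92)=72533807, p(93)=82010177, p(94)=92669720, p(95)=104651419, p(96)=118114304, p(97)=133230930, p(98)=150198136, p(99)=169229875, p(100)=190569292, p(101)=214481126, p(102)=241265379, p(103)=271248950, p(104)=304801365, p(105)=342325709, p(106)=384276336, p(107)=431149389, p(108)=483502844, p(109)=541946240, p(110)=607163746, p(111)=679903203, p(112)=761002156, p(113)=851376628, p(114)=952050665, p(115)=1064144451, p(116)=1188908248, p(117)=1327710076, p(118)=1482074143, p(119)=1653668665, p(120)=1844349560, p(121)=2056148051, p(122)=2291320912, p(123)=2552338241, p(124)=2841940500, p(125)=3163127352, p(126)=3519222692, p(127)=3913864295, p(128)=4351078600, p(129)=4835271870, p(130)=5371315400, p(131)=5964539504, p(132)=6620830889.
Final step: p(133) = p(132) + p(131) - p(128) - p(126) + p(121) + p(118) - p(111) - p(107) + p(98) + p(93) - p(82) - p(76) + p(63) + p(56) - p(41) - p(33) + p(16) + p(7)
= 6620830889 + 5964539504 - 4351078600 - 3519222692 + 2056148051 + 1482074143 - 679903203 - 431149389 + 150198136 + 82010177 - 20506255 - 9289091 + 1505499 + 526823 - 44583 - 10143 + 231 + 15
= 7346629512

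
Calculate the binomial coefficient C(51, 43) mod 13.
1

Using Lucas' theorem:
Write n=51 and k=43 in base 13:
n in base 13: [3, 12]
k in base 13: [3, 4]
C(51,43) mod 13 = ∏ C(n_i, k_i) mod 13
Digit binomials (mod 13): C(3,3) = 1; C(12,4) = 495 ≡ 1
Product: 1 × 1 = 1 ≡ 1 (mod 13)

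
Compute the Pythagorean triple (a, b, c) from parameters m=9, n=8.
(17, 144, 145)

Euclid's formula: a = m² - n², b = 2mn, c = m² + n²
m = 9, n = 8
a = 9² - 8² = 81 - 64 = 17
b = 2 × 9 × 8 = 144
c = 9² + 8² = 81 + 64 = 145
Verification: 17² + 144² = 289 + 20736 = 21025 = 145² ✓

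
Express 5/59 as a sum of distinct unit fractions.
1/12 + 1/708

Greedy algorithm:
5/59: ceiling(59/5) = 12, use 1/12
1/708: ceiling(708/1) = 708, use 1/708
Result: 5/59 = 1/12 + 1/708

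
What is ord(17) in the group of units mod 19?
9

19 is prime, so ord(17) divides φ(19) = 18.
Divisors of 18: 1, 2, 3, 6, 9, 18.
Repeated squaring: 17^1 ≡ 17, 17^2 ≡ 4, 17^4 ≡ 16, 17^8 ≡ 9, 17^16 ≡ 5 (mod 19).
Test 17^d mod 19 for each divisor d in increasing order:
17^1 ≡ 17
17^2 ≡ 4
17^3 = 17^2·17^1 ≡ 11
17^6 = 17^4·17^2 ≡ 7
17^9 = 17^8·17^1 ≡ 1  ← first divisor giving 1
The order is 9.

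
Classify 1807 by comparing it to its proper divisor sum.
deficient

Proper divisors of 1807: sum = 1 + 13 + 139 = 153
Since 153 < 1807, 1807 is deficient.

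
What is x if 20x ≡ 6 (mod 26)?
x ≡ 12 (mod 13)

gcd(20, 26) = 2, which divides 6, so solutions exist.
Divide through by 2: 10x ≡ 3 (mod 13).
Find 10^(-1) mod 13 by the extended Euclidean algorithm:
13 = 1 × 10 + 3  ⟹  3 = (1)·13 + (-1)·10
10 = 3 × 3 + 1  ⟹  1 = (-3)·13 + (4)·10
So (4)·10 ≡ 1 (mod 13), i.e. 10^(-1) ≡ 4 (mod 13).
x ≡ 4 × 3 = 12 ≡ 12 (mod 13).
Check: 20 × 12 = 240 ≡ 6 (mod 26).
x ≡ 12 (mod 13), giving 2 solutions mod 26.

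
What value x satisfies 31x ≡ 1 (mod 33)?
16

gcd(31, 33) = 1, so the inverse exists.
Extended Euclidean algorithm on (33, 31):
33 = 1 × 31 + 2  ⟹  2 = (1)·33 + (-1)·31
31 = 15 × 2 + 1  ⟹  1 = (-15)·33 + (16)·31
So (16)·31 ≡ 1 (mod 33), i.e. 31^(-1) ≡ 16 (mod 33).
Check: 31 × 16 = 496 ≡ 1 (mod 33)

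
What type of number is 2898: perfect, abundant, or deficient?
abundant

Proper divisors of 2898: sum = 1 + 2 + 3 + 6 + 7 + 9 + 14 + 18 + ... + 414 + 483 + 966 + 1449 (23 divisors) = 4590
Since 4590 > 2898, 2898 is abundant.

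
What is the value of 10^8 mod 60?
40

Repeated squaring. Binary of 8 = 1000.
10^1 ≡ 10 (mod 60); 10^2 ≡ 40 (mod 60); 10^4 ≡ 40 (mod 60); 10^8 ≡ 40 (mod 60)
10^8 = 10^8 ≡ 40 (mod 60)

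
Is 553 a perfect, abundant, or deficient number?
deficient

Proper divisors of 553: sum = 1 + 7 + 79 = 87
Since 87 < 553, 553 is deficient.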